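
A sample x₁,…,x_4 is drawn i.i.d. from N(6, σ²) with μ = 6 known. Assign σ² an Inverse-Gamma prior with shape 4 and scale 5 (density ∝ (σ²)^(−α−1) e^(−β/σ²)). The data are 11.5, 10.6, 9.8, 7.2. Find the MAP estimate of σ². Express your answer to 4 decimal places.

σ̂²_MAP = 5.5207

Sum of squared deviations about the known mean: SS = (11.5−6)² + (10.6−6)² + (9.8−6)² + (7.2−6)² = 67.29.
The Normal likelihood contributes (σ²)^(−n/2) exp(−SS/(2σ²)), so the posterior is Inverse-Gamma(α + n/2, β + SS/2) = Inverse-Gamma(6, 38.645).
The mode of Inverse-Gamma(a, b) is b/(a+1) = 38.645/7 ≈ 5.5207.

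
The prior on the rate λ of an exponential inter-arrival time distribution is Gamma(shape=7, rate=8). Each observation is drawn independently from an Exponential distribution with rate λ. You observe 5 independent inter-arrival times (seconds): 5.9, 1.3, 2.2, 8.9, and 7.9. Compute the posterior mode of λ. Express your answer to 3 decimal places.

The Exponential(rate=λ) likelihood is ∝ λ^n e^(−λΣtᵢ). Here n = 5 and Σtᵢ = 5.9 + 1.3 + 2.2 + 8.9 + 7.9 = 26.2.
Posterior ∝ λ^6e^(−8λ) · λ^5e^(−26.2λ) = λ^11e^(−34.2λ), i.e. Gamma(12, 34.2).
Mode = (a−1)/b = 11/34.2 ≈ 0.322.

λ̂_MAP = 0.322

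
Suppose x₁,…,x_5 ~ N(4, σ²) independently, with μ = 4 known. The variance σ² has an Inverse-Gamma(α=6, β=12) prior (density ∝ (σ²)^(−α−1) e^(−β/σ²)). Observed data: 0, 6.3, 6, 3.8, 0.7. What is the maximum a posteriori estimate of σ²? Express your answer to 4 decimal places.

σ̂²_MAP = 3.1695

Sum of squared deviations about the known mean: SS = (0−4)² + (6.3−4)² + (6−4)² + (3.8−4)² + (0.7−4)² = 36.22.
The Normal likelihood contributes (σ²)^(−n/2) exp(−SS/(2σ²)), so the posterior is Inverse-Gamma(α + n/2, β + SS/2) = Inverse-Gamma(8.5, 30.11).
The mode of Inverse-Gamma(a, b) is b/(a+1) = 30.11/9.5 ≈ 3.1695.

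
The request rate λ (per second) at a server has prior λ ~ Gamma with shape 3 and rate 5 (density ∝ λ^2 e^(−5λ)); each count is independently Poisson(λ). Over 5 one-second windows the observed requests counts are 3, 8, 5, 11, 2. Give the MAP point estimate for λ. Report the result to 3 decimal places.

λ̂_MAP = 3.100

Σxᵢ = 3+8+5+11+2 = 29, with n = 5.
Posterior ∝ λ^2e^(−5λ) · λ^29e^(−5λ) = λ^31e^(−10λ), i.e. Gamma(shape=32, rate=10).
The mode of a Gamma(a, b) with a ≥ 1 (shape–rate) is (a−1)/b = 31/10 ≈ 3.100.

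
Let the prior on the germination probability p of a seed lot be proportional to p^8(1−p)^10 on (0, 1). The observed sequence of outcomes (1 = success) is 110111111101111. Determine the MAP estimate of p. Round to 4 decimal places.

The prior density ∝ p^8(1−p)^10 is the kernel of Beta(9, 11).
Data: 13 successes in 15 trials (from the sequence). The binomial likelihood contributes p^13(1−p)^2, so the posterior is Beta(9+13, 11+2) = Beta(22, 13).
For Beta(a, b) with a, b > 1 the mode is (a−1)/(a+b−2) = 21/33 ≈ 0.6364.

p̂_MAP = 0.6364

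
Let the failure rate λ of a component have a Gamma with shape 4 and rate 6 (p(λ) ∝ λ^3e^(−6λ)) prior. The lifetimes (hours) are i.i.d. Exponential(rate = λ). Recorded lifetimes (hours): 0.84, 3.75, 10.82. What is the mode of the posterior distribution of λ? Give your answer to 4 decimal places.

λ̂_MAP = 0.2802

The Exponential(rate=λ) likelihood is ∝ λ^n e^(−λΣtᵢ). Here n = 3 and Σtᵢ = 0.84 + 3.75 + 10.82 = 15.41.
Posterior ∝ λ^3e^(−6λ) · λ^3e^(−15.41λ) = λ^6e^(−21.41λ), i.e. Gamma(7, 21.41).
Mode = (a−1)/b = 6/21.41 ≈ 0.2802.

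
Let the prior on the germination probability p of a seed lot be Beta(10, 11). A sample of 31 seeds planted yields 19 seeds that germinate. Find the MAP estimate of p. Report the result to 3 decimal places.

p̂_MAP = 0.560

Prior: Beta(10, 11).
Data: 19 successes in 31 trials. The binomial likelihood contributes p^19(1−p)^12, so the posterior is Beta(10+19, 11+12) = Beta(29, 23).
For Beta(a, b) with a, b > 1 the mode is (a−1)/(a+b−2) = 28/50 ≈ 0.560.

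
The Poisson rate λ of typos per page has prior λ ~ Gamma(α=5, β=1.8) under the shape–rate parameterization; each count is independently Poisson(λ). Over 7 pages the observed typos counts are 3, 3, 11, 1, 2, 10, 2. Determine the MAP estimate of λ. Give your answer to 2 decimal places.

Σxᵢ = 3+3+11+1+2+10+2 = 32, with n = 7.
Posterior ∝ λ^4e^(−1.8λ) · λ^32e^(−7λ) = λ^36e^(−8.8λ), i.e. Gamma(shape=37, rate=8.8).
The mode of a Gamma(a, b) with a ≥ 1 (shape–rate) is (a−1)/b = 36/8.8 ≈ 4.09.

λ̂_MAP = 4.09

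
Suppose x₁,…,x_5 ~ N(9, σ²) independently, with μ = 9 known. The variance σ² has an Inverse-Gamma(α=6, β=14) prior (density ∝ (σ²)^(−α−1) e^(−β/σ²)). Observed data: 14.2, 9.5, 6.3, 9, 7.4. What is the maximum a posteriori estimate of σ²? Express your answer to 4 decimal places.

σ̂²_MAP = 3.4284

Sum of squared deviations about the known mean: SS = (14.2−9)² + (9.5−9)² + (6.3−9)² + (9−9)² + (7.4−9)² = 37.14.
The Normal likelihood contributes (σ²)^(−n/2) exp(−SS/(2σ²)), so the posterior is Inverse-Gamma(α + n/2, β + SS/2) = Inverse-Gamma(8.5, 32.57).
The mode of Inverse-Gamma(a, b) is b/(a+1) = 32.57/9.5 ≈ 3.4284.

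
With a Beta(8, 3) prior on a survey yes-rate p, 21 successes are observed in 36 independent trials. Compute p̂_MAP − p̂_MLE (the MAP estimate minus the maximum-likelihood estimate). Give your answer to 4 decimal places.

MAP − MLE = 0.0389

Posterior is Beta(29, 18); MAP = (29−1)/(47−2) = 28/45 ≈ 0.62222.
MLE ignores the prior: p̂_MLE = k/n = 21/36 ≈ 0.58333.
Difference = 28/45 − 21/36 = 7/180 ≈ 0.0389.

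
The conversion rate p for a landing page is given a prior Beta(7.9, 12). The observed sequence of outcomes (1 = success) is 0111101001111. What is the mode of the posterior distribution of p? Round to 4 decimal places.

p̂_MAP = 0.5146

Prior: Beta(7.9, 12).
Data: 9 successes in 13 trials (from the sequence). The binomial likelihood contributes p^9(1−p)^4, so the posterior is Beta(7.9+9, 12+4) = Beta(16.9, 16).
For Beta(a, b) with a, b > 1 the mode is (a−1)/(a+b−2) = 15.9/30.9 ≈ 0.5146.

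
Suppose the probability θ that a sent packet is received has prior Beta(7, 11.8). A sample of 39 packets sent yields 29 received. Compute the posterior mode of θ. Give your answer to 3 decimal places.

Prior: Beta(7, 11.8).
Data: 29 successes in 39 trials. The binomial likelihood contributes θ^29(1−θ)^10, so the posterior is Beta(7+29, 11.8+10) = Beta(36, 21.8).
For Beta(a, b) with a, b > 1 the mode is (a−1)/(a+b−2) = 35/55.8 ≈ 0.627.

θ̂_MAP = 0.627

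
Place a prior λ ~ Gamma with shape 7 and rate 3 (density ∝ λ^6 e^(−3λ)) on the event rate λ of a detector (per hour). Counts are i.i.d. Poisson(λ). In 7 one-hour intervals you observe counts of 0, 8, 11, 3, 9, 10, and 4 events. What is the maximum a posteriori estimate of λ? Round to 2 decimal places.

λ̂_MAP = 5.10

Σxᵢ = 0+8+11+3+9+10+4 = 45, with n = 7.
Posterior ∝ λ^6e^(−3λ) · λ^45e^(−7λ) = λ^51e^(−10λ), i.e. Gamma(shape=52, rate=10).
The mode of a Gamma(a, b) with a ≥ 1 (shape–rate) is (a−1)/b = 51/10 ≈ 5.10.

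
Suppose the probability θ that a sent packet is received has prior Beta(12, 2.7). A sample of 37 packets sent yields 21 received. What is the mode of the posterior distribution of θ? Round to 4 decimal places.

θ̂_MAP = 0.6439

Prior: Beta(12, 2.7).
Data: 21 successes in 37 trials. The binomial likelihood contributes θ^21(1−θ)^16, so the posterior is Beta(12+21, 2.7+16) = Beta(33, 18.7).
For Beta(a, b) with a, b > 1 the mode is (a−1)/(a+b−2) = 32/49.7 ≈ 0.6439.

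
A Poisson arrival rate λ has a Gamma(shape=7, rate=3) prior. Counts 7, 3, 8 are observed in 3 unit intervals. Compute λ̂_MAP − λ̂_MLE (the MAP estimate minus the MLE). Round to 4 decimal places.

Σxᵢ = 18. Posterior is Gamma(25, 6); MAP = (25−1)/6 = 24/6 ≈ 4.00000.
MLE = x̄ = 18/3 ≈ 6.00000.
Difference = 24/6 − 18/3 = -2 ≈ -2.0000.

MAP − MLE = -2.0000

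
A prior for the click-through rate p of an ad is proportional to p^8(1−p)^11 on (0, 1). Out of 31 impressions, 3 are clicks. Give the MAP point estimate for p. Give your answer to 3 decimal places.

The prior density ∝ p^8(1−p)^11 is the kernel of Beta(9, 12).
Data: 3 successes in 31 trials. The binomial likelihood contributes p^3(1−p)^28, so the posterior is Beta(9+3, 12+28) = Beta(12, 40).
For Beta(a, b) with a, b > 1 the mode is (a−1)/(a+b−2) = 11/50 ≈ 0.220.

p̂_MAP = 0.220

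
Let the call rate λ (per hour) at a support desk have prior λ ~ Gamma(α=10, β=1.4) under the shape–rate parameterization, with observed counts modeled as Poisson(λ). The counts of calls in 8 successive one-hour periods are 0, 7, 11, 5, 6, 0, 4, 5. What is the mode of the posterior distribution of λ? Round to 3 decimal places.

Σxᵢ = 0+7+11+5+6+0+4+5 = 38, with n = 8.
Posterior ∝ λ^9e^(−1.4λ) · λ^38e^(−8λ) = λ^47e^(−9.4λ), i.e. Gamma(shape=48, rate=9.4).
The mode of a Gamma(a, b) with a ≥ 1 (shape–rate) is (a−1)/b = 47/9.4 ≈ 5.000.

λ̂_MAP = 5.000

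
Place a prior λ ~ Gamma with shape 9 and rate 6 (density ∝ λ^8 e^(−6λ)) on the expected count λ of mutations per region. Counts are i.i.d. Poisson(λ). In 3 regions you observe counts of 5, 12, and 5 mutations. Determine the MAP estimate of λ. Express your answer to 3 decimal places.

λ̂_MAP = 3.333

Σxᵢ = 5+12+5 = 22, with n = 3.
Posterior ∝ λ^8e^(−6λ) · λ^22e^(−3λ) = λ^30e^(−9λ), i.e. Gamma(shape=31, rate=9).
The mode of a Gamma(a, b) with a ≥ 1 (shape–rate) is (a−1)/b = 30/9 ≈ 3.333.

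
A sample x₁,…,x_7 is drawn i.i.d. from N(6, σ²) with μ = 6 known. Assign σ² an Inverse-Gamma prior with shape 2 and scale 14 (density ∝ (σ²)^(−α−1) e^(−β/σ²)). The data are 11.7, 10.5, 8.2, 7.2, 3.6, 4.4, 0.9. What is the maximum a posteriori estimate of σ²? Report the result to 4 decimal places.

Sum of squared deviations about the known mean: SS = (11.7−6)² + (10.5−6)² + (8.2−6)² + (7.2−6)² + (3.6−6)² + (4.4−6)² + (0.9−6)² = 93.35.
The Normal likelihood contributes (σ²)^(−n/2) exp(−SS/(2σ²)), so the posterior is Inverse-Gamma(α + n/2, β + SS/2) = Inverse-Gamma(5.5, 60.675).
The mode of Inverse-Gamma(a, b) is b/(a+1) = 60.675/6.5 ≈ 9.3346.

σ̂²_MAP = 9.3346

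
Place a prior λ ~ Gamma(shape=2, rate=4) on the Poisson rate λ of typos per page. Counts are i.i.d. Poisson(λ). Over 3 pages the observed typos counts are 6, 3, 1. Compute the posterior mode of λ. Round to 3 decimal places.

λ̂_MAP = 1.571

Σxᵢ = 6+3+1 = 10, with n = 3.
Posterior ∝ λe^(−4λ) · λ^10e^(−3λ) = λ^11e^(−7λ), i.e. Gamma(shape=12, rate=7).
The mode of a Gamma(a, b) with a ≥ 1 (shape–rate) is (a−1)/b = 11/7 ≈ 1.571.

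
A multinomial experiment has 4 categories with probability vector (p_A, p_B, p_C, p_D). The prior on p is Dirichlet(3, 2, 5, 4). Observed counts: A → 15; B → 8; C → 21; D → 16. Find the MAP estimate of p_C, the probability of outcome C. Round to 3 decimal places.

The posterior is Dirichlet(αᵢ + nᵢ) = Dirichlet(18, 10, 26, 20).
For a Dirichlet(a₁,…,a_K) with all aᵢ > 1, the mode has j-th component (aⱼ − 1)/(Σaᵢ − K).
Here Σaᵢ = 74 and K = 4, so p_C = (26 − 1)/(74 − 4) = 25/70 ≈ 0.357.

MAP estimate of p_C = 0.357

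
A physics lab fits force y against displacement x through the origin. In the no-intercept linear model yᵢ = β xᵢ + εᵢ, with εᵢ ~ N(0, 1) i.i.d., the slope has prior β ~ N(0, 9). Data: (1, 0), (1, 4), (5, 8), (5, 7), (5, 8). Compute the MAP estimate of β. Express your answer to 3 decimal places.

β̂_MAP = 1.543

log p(β | y) = −Σ(yᵢ − βxᵢ)²/(2·1) − β²/(2·9) + const.
Setting the derivative to zero: Σxᵢ(yᵢ − βxᵢ)/1 − β/9 = 0, so β = Σxᵢyᵢ / (Σxᵢ² + σ²/τ²).
Σxᵢyᵢ = 1·0 + 1·4 + 5·8 + 5·7 + 5·8 = 119; Σxᵢ² = 77; σ²/τ² = 1/9.
β̂_MAP = 119 / (77 + 1/9) = 119/(694/9) = 1071/694 ≈ 1.543.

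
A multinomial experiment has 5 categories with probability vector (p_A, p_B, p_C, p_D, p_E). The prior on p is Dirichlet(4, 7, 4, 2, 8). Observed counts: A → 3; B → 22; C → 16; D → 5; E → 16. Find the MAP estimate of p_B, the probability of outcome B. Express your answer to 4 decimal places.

The posterior is Dirichlet(αᵢ + nᵢ) = Dirichlet(7, 29, 20, 7, 24).
For a Dirichlet(a₁,…,a_K) with all aᵢ > 1, the mode has j-th component (aⱼ − 1)/(Σaᵢ − K).
Here Σaᵢ = 87 and K = 5, so p_B = (29 − 1)/(87 − 5) = 28/82 ≈ 0.3415.

MAP estimate of p_B = 0.3415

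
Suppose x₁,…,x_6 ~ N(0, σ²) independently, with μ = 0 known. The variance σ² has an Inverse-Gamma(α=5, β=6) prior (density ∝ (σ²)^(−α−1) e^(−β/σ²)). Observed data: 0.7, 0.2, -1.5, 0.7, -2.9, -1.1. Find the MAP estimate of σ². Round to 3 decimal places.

σ̂²_MAP = 1.383

Sum of squared deviations about the known mean: SS = (0.7−0)² + (0.2−0)² + (-1.5−0)² + (0.7−0)² + (-2.9−0)² + (-1.1−0)² = 12.89.
The Normal likelihood contributes (σ²)^(−n/2) exp(−SS/(2σ²)), so the posterior is Inverse-Gamma(α + n/2, β + SS/2) = Inverse-Gamma(8, 12.445).
The mode of Inverse-Gamma(a, b) is b/(a+1) = 12.445/9 ≈ 1.383.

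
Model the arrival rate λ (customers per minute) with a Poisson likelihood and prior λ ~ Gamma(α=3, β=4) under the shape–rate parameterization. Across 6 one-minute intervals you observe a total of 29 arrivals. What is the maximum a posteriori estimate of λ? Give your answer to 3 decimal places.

Σxᵢ = 29, n = 6.
Posterior ∝ λ^2e^(−4λ) · λ^29e^(−6λ) = λ^31e^(−10λ), i.e. Gamma(shape=32, rate=10).
The mode of a Gamma(a, b) with a ≥ 1 (shape–rate) is (a−1)/b = 31/10 ≈ 3.100.

λ̂_MAP = 3.100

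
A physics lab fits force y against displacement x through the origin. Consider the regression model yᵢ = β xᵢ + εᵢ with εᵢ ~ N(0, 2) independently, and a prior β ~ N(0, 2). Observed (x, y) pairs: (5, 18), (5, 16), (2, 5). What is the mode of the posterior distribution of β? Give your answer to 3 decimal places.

log p(β | y) = −Σ(yᵢ − βxᵢ)²/(2·2) − β²/(2·2) + const.
Setting the derivative to zero: Σxᵢ(yᵢ − βxᵢ)/2 − β/2 = 0, so β = Σxᵢyᵢ / (Σxᵢ² + σ²/τ²).
Σxᵢyᵢ = 5·18 + 5·16 + 2·5 = 180; Σxᵢ² = 54; σ²/τ² = 1.
β̂_MAP = 180 / (54 + 1) = 180/55 ≈ 3.273.

β̂_MAP = 3.273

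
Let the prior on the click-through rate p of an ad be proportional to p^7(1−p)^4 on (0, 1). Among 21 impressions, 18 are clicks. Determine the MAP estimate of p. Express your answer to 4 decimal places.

p̂_MAP = 0.7813

The prior density ∝ p^7(1−p)^4 is the kernel of Beta(8, 5).
Data: 18 successes in 21 trials. The binomial likelihood contributes p^18(1−p)^3, so the posterior is Beta(8+18, 5+3) = Beta(26, 8).
For Beta(a, b) with a, b > 1 the mode is (a−1)/(a+b−2) = 25/32 ≈ 0.7813.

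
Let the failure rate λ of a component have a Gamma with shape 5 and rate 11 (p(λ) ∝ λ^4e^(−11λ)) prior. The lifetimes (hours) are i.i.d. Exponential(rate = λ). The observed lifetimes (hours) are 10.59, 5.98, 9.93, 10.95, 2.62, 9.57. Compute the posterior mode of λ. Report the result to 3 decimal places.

The Exponential(rate=λ) likelihood is ∝ λ^n e^(−λΣtᵢ). Here n = 6 and Σtᵢ = 10.59 + 5.98 + 9.93 + 10.95 + 2.62 + 9.57 = 49.64.
Posterior ∝ λ^4e^(−11λ) · λ^6e^(−49.64λ) = λ^10e^(−60.64λ), i.e. Gamma(11, 60.64).
Mode = (a−1)/b = 10/60.64 ≈ 0.165.

λ̂_MAP = 0.165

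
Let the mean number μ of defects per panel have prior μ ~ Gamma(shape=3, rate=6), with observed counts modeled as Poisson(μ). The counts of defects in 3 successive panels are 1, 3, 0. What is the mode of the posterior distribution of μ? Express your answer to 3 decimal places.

Σxᵢ = 1+3+0 = 4, with n = 3.
Posterior ∝ μ^2e^(−6μ) · μ^4e^(−3μ) = μ^6e^(−9μ), i.e. Gamma(shape=7, rate=9).
The mode of a Gamma(a, b) with a ≥ 1 (shape–rate) is (a−1)/b = 6/9 ≈ 0.667.

μ̂_MAP = 0.667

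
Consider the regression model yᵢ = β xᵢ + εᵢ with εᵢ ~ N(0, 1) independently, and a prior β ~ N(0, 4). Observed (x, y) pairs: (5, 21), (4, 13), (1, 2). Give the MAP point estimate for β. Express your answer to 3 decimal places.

log p(β | y) = −Σ(yᵢ − βxᵢ)²/(2·1) − β²/(2·4) + const.
Setting the derivative to zero: Σxᵢ(yᵢ − βxᵢ)/1 − β/4 = 0, so β = Σxᵢyᵢ / (Σxᵢ² + σ²/τ²).
Σxᵢyᵢ = 5·21 + 4·13 + 1·2 = 159; Σxᵢ² = 42; σ²/τ² = 0.25.
β̂_MAP = 159 / (42 + 0.25) = 159/42.25 ≈ 3.763.

β̂_MAP = 3.763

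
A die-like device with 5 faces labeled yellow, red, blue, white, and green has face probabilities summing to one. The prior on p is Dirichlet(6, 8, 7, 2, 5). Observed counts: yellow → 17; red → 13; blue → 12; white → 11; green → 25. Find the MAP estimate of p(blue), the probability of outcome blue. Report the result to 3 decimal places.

The posterior is Dirichlet(αᵢ + nᵢ) = Dirichlet(23, 21, 19, 13, 30).
For a Dirichlet(a₁,…,a_K) with all aᵢ > 1, the mode has j-th component (aⱼ − 1)/(Σaᵢ − K).
Here Σaᵢ = 106 and K = 5, so p(blue) = (19 − 1)/(106 − 5) = 18/101 ≈ 0.178.

MAP estimate of p(blue) = 0.178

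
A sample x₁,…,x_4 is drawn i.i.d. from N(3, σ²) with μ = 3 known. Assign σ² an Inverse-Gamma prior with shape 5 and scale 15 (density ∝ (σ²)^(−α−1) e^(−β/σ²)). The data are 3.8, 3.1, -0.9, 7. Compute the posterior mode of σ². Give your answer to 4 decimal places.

σ̂²_MAP = 3.8663

Sum of squared deviations about the known mean: SS = (3.8−3)² + (3.1−3)² + (-0.9−3)² + (7−3)² = 31.86.
The Normal likelihood contributes (σ²)^(−n/2) exp(−SS/(2σ²)), so the posterior is Inverse-Gamma(α + n/2, β + SS/2) = Inverse-Gamma(7, 30.93).
The mode of Inverse-Gamma(a, b) is b/(a+1) = 30.93/8 ≈ 3.8663.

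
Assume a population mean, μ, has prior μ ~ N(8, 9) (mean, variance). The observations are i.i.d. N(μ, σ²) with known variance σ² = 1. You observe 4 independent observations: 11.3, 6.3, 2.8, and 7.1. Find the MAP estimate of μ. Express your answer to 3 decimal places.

μ̂_MAP = 6.905

n = 4; x̄ = (11.3 + 6.3 + 2.8 + 7.1)/4 = 27.5/4 = 6.875.
For a Normal prior and Normal likelihood with known variance, the posterior is Normal; its mode equals its mean, the precision-weighted average.
Prior precision 1/σ₀² = 1/9; data precision n/σ² = 4/1 = 4.
μ̂ = ((1/9)·8 + 4·6.875) / (1/9 + 4) = (511/18)/(37/9) = 511/74 ≈ 6.905.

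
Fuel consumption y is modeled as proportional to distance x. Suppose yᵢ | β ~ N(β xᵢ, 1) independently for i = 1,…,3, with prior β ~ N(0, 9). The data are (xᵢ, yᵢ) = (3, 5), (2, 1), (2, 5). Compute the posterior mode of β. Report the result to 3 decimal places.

log p(β | y) = −Σ(yᵢ − βxᵢ)²/(2·1) − β²/(2·9) + const.
Setting the derivative to zero: Σxᵢ(yᵢ − βxᵢ)/1 − β/9 = 0, so β = Σxᵢyᵢ / (Σxᵢ² + σ²/τ²).
Σxᵢyᵢ = 3·5 + 2·1 + 2·5 = 27; Σxᵢ² = 17; σ²/τ² = 1/9.
β̂_MAP = 27 / (17 + 1/9) = 27/(154/9) = 243/154 ≈ 1.578.

β̂_MAP = 1.578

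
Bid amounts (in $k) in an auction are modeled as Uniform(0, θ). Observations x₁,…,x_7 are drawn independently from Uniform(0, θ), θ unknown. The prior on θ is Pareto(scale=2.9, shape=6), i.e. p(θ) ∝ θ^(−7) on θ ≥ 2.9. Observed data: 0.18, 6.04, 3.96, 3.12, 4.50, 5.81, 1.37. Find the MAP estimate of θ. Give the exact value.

θ̂_MAP = 6.04

The Uniform(0, θ) likelihood is θ^(−n) for θ ≥ max(xᵢ), zero otherwise. Here max(xᵢ) = 6.04.
Posterior ∝ θ^(−7) · θ^(−7) = θ^(−14) on θ ≥ max(2.9, 6.04) = 6.04.
This density is strictly decreasing in θ, so the posterior mode lies at the lower boundary of the support.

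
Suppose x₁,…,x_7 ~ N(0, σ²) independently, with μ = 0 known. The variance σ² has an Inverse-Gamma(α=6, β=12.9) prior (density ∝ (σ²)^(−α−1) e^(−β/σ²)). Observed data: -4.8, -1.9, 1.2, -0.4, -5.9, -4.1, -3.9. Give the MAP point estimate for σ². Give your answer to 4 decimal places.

Sum of squared deviations about the known mean: SS = (-4.8−0)² + (-1.9−0)² + (1.2−0)² + (-0.4−0)² + (-5.9−0)² + (-4.1−0)² + (-3.9−0)² = 95.08.
The Normal likelihood contributes (σ²)^(−n/2) exp(−SS/(2σ²)), so the posterior is Inverse-Gamma(α + n/2, β + SS/2) = Inverse-Gamma(9.5, 60.44).
The mode of Inverse-Gamma(a, b) is b/(a+1) = 60.44/10.5 ≈ 5.7562.

σ̂²_MAP = 5.7562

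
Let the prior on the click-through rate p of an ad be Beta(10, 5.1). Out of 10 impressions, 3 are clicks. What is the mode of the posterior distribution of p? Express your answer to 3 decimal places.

p̂_MAP = 0.519

Prior: Beta(10, 5.1).
Data: 3 successes in 10 trials. The binomial likelihood contributes p^3(1−p)^7, so the posterior is Beta(10+3, 5.1+7) = Beta(13, 12.1).
For Beta(a, b) with a, b > 1 the mode is (a−1)/(a+b−2) = 12/23.1 ≈ 0.519.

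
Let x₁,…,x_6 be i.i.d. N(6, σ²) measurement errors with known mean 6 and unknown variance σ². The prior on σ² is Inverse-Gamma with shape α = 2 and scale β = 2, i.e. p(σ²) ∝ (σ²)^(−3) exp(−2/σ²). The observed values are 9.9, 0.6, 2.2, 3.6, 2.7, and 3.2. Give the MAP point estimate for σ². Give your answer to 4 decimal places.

σ̂²_MAP = 7.2750

Sum of squared deviations about the known mean: SS = (9.9−6)² + (0.6−6)² + (2.2−6)² + (3.6−6)² + (2.7−6)² + (3.2−6)² = 83.3.
The Normal likelihood contributes (σ²)^(−n/2) exp(−SS/(2σ²)), so the posterior is Inverse-Gamma(α + n/2, β + SS/2) = Inverse-Gamma(5, 43.65).
The mode of Inverse-Gamma(a, b) is b/(a+1) = 43.65/6 ≈ 7.2750.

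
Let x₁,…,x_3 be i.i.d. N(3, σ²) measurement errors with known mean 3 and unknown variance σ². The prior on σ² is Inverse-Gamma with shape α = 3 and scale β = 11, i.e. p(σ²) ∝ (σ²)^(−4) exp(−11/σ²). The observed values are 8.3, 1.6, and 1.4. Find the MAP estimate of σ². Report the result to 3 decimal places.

Sum of squared deviations about the known mean: SS = (8.3−3)² + (1.6−3)² + (1.4−3)² = 32.61.
The Normal likelihood contributes (σ²)^(−n/2) exp(−SS/(2σ²)), so the posterior is Inverse-Gamma(α + n/2, β + SS/2) = Inverse-Gamma(4.5, 27.305).
The mode of Inverse-Gamma(a, b) is b/(a+1) = 27.305/5.5 ≈ 4.965.

σ̂²_MAP = 4.965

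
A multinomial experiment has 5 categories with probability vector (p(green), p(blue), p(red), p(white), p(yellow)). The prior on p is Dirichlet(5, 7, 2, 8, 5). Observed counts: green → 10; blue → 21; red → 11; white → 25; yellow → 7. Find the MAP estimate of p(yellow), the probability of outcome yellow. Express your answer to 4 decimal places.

The posterior is Dirichlet(αᵢ + nᵢ) = Dirichlet(15, 28, 13, 33, 12).
For a Dirichlet(a₁,…,a_K) with all aᵢ > 1, the mode has j-th component (aⱼ − 1)/(Σaᵢ − K).
Here Σaᵢ = 101 and K = 5, so p(yellow) = (12 − 1)/(101 − 5) = 11/96 ≈ 0.1146.

MAP estimate of p(yellow) = 0.1146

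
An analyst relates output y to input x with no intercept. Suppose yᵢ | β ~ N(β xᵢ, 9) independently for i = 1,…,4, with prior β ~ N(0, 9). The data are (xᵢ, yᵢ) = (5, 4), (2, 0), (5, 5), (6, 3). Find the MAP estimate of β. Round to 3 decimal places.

log p(β | y) = −Σ(yᵢ − βxᵢ)²/(2·9) − β²/(2·9) + const.
Setting the derivative to zero: Σxᵢ(yᵢ − βxᵢ)/9 − β/9 = 0, so β = Σxᵢyᵢ / (Σxᵢ² + σ²/τ²).
Σxᵢyᵢ = 5·4 + 2·0 + 5·5 + 6·3 = 63; Σxᵢ² = 90; σ²/τ² = 1.
β̂_MAP = 63 / (90 + 1) = 63/91 ≈ 0.692.

β̂_MAP = 0.692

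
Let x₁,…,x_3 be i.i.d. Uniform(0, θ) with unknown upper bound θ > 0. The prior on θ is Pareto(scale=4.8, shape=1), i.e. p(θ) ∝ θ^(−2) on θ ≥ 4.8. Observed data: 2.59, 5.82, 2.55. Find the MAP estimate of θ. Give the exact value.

The Uniform(0, θ) likelihood is θ^(−n) for θ ≥ max(xᵢ), zero otherwise. Here max(xᵢ) = 5.82.
Posterior ∝ θ^(−2) · θ^(−3) = θ^(−5) on θ ≥ max(4.8, 5.82) = 5.82.
This density is strictly decreasing in θ, so the posterior mode lies at the lower boundary of the support.

θ̂_MAP = 5.82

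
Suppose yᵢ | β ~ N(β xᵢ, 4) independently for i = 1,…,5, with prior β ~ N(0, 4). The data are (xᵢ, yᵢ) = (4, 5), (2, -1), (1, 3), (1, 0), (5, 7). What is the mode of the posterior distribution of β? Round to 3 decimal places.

log p(β | y) = −Σ(yᵢ − βxᵢ)²/(2·4) − β²/(2·4) + const.
Setting the derivative to zero: Σxᵢ(yᵢ − βxᵢ)/4 − β/4 = 0, so β = Σxᵢyᵢ / (Σxᵢ² + σ²/τ²).
Σxᵢyᵢ = 4·5 + 2·(-1) + 1·3 + 1·0 + 5·7 = 56; Σxᵢ² = 47; σ²/τ² = 1.
β̂_MAP = 56 / (47 + 1) = 56/48 ≈ 1.167.

β̂_MAP = 1.167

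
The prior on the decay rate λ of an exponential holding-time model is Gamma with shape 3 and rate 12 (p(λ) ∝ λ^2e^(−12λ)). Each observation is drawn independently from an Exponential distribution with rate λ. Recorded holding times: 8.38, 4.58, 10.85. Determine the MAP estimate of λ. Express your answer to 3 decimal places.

λ̂_MAP = 0.140

The Exponential(rate=λ) likelihood is ∝ λ^n e^(−λΣtᵢ). Here n = 3 and Σtᵢ = 8.38 + 4.58 + 10.85 = 23.81.
Posterior ∝ λ^2e^(−12λ) · λ^3e^(−23.81λ) = λ^5e^(−35.81λ), i.e. Gamma(6, 35.81).
Mode = (a−1)/b = 5/35.81 ≈ 0.140.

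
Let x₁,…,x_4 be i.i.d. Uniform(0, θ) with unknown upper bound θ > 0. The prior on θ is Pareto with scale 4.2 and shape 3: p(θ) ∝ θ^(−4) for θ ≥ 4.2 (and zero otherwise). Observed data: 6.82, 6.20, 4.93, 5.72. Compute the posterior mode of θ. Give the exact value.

The Uniform(0, θ) likelihood is θ^(−n) for θ ≥ max(xᵢ), zero otherwise. Here max(xᵢ) = 6.82.
Posterior ∝ θ^(−4) · θ^(−4) = θ^(−8) on θ ≥ max(4.2, 6.82) = 6.82.
This density is strictly decreasing in θ, so the posterior mode lies at the lower boundary of the support.

θ̂_MAP = 6.82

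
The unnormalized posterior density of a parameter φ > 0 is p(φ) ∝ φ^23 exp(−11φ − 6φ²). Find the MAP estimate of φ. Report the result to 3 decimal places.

φ̂_MAP = 1.000

ℓ'(φ) = 23/φ − 11 − 12φ. Setting this to zero and multiplying by φ: 12φ² + 11φ − 23 = 0.
φ = (−11 + √(11² + 4·12·23)) / (2·12) = (−11 + √1225) / 24 = (−11 + 35)/24 = 1.
ℓ''(φ) = −23/φ² − 12 < 0, confirming a maximum.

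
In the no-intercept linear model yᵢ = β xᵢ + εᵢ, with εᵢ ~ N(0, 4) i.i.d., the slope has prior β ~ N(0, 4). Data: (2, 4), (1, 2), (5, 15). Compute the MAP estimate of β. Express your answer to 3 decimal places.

β̂_MAP = 2.742

log p(β | y) = −Σ(yᵢ − βxᵢ)²/(2·4) − β²/(2·4) + const.
Setting the derivative to zero: Σxᵢ(yᵢ − βxᵢ)/4 − β/4 = 0, so β = Σxᵢyᵢ / (Σxᵢ² + σ²/τ²).
Σxᵢyᵢ = 2·4 + 1·2 + 5·15 = 85; Σxᵢ² = 30; σ²/τ² = 1.
β̂_MAP = 85 / (30 + 1) = 85/31 ≈ 2.742.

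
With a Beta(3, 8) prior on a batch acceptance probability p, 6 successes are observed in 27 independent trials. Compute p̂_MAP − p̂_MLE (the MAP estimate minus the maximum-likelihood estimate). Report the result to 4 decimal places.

MAP − MLE = 0.0000

Posterior is Beta(9, 29); MAP = (9−1)/(38−2) = 8/36 ≈ 0.22222.
MLE ignores the prior: p̂_MLE = k/n = 6/27 ≈ 0.22222.
Difference = 8/36 − 6/27 = 0 ≈ 0.0000.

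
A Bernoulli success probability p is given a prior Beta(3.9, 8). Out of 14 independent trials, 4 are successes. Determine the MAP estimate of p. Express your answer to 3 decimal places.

p̂_MAP = 0.289

Prior: Beta(3.9, 8).
Data: 4 successes in 14 trials. The binomial likelihood contributes p^4(1−p)^10, so the posterior is Beta(3.9+4, 8+10) = Beta(7.9, 18).
For Beta(a, b) with a, b > 1 the mode is (a−1)/(a+b−2) = 6.9/23.9 ≈ 0.289.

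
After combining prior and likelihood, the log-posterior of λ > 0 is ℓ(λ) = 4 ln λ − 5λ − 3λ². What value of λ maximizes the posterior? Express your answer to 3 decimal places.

λ̂_MAP = 0.500

ℓ'(λ) = 4/λ − 5 − 6λ. Setting this to zero and multiplying by λ: 6λ² + 5λ − 4 = 0.
λ = (−5 + √(5² + 4·6·4)) / (2·6) = (−5 + √121) / 12 = (−5 + 11)/12 = 1/2.
ℓ''(λ) = −4/λ² − 6 < 0, confirming a maximum.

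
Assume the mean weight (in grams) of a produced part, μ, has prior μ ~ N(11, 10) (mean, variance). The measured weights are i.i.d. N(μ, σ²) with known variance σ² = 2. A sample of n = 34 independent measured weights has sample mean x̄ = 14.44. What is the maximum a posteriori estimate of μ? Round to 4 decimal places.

n = 34, x̄ = 14.44.
For a Normal prior and Normal likelihood with known variance, the posterior is Normal; its mode equals its mean, the precision-weighted average.
Prior precision 1/σ₀² = 1/10 = 0.1; data precision n/σ² = 34/2 = 17.
μ̂ = (0.1·11 + 17·14.44) / (0.1 + 17) = 246.58/17.1 = 12329/855 ≈ 14.4199.

μ̂_MAP = 14.4199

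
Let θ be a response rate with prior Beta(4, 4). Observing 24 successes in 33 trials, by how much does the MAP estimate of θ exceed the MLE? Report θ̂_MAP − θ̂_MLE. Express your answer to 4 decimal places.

Posterior is Beta(28, 13); MAP = (28−1)/(41−2) = 27/39 ≈ 0.69231.
MLE ignores the prior: θ̂_MLE = k/n = 24/33 ≈ 0.72727.
Difference = 27/39 − 24/33 = -5/143 ≈ -0.0350.

MAP − MLE = -0.0350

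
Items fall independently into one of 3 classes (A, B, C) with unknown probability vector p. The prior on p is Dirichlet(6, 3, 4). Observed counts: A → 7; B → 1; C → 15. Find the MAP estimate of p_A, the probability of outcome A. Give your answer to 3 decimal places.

The posterior is Dirichlet(αᵢ + nᵢ) = Dirichlet(13, 4, 19).
For a Dirichlet(a₁,…,a_K) with all aᵢ > 1, the mode has j-th component (aⱼ − 1)/(Σaᵢ − K).
Here Σaᵢ = 36 and K = 3, so p_A = (13 − 1)/(36 − 3) = 12/33 ≈ 0.364.

MAP estimate of p_A = 0.364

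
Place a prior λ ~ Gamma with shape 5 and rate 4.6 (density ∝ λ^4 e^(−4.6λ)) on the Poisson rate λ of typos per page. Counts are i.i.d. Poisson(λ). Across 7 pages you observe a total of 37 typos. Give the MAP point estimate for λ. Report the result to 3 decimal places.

λ̂_MAP = 3.534

Σxᵢ = 37, n = 7.
Posterior ∝ λ^4e^(−4.6λ) · λ^37e^(−7λ) = λ^41e^(−11.6λ), i.e. Gamma(shape=42, rate=11.6).
The mode of a Gamma(a, b) with a ≥ 1 (shape–rate) is (a−1)/b = 41/11.6 ≈ 3.534.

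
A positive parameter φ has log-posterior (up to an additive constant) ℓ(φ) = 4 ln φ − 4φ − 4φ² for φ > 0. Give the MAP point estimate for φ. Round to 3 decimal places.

φ̂_MAP = 0.500

ℓ'(φ) = 4/φ − 4 − 8φ. Setting this to zero and multiplying by φ: 8φ² + 4φ − 4 = 0.
φ = (−4 + √(4² + 4·8·4)) / (2·8) = (−4 + √144) / 16 = (−4 + 12)/16 = 1/2.
ℓ''(φ) = −4/φ² − 8 < 0, confirming a maximum.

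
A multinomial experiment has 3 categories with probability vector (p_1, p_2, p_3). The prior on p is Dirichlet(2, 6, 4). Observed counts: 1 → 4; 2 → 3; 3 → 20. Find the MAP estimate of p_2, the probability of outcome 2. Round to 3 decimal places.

MAP estimate: 0.222

The posterior is Dirichlet(αᵢ + nᵢ) = Dirichlet(6, 9, 24).
For a Dirichlet(a₁,…,a_K) with all aᵢ > 1, the mode has j-th component (aⱼ − 1)/(Σaᵢ − K).
Here Σaᵢ = 39 and K = 3, so p_2 = (9 − 1)/(39 − 3) = 8/36 ≈ 0.222.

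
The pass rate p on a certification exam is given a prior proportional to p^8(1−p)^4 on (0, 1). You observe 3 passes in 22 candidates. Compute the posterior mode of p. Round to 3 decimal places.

The prior density ∝ p^8(1−p)^4 is the kernel of Beta(9, 5).
Data: 3 successes in 22 trials. The binomial likelihood contributes p^3(1−p)^19, so the posterior is Beta(9+3, 5+19) = Beta(12, 24).
For Beta(a, b) with a, b > 1 the mode is (a−1)/(a+b−2) = 11/34 ≈ 0.324.

p̂_MAP = 0.324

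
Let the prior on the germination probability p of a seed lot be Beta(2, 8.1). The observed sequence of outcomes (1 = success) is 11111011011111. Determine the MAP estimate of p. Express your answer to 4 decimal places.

p̂_MAP = 0.5882

Prior: Beta(2, 8.1).
Data: 12 successes in 14 trials (from the sequence). The binomial likelihood contributes p^12(1−p)^2, so the posterior is Beta(2+12, 8.1+2) = Beta(14, 10.1).
For Beta(a, b) with a, b > 1 the mode is (a−1)/(a+b−2) = 13/22.1 ≈ 0.5882.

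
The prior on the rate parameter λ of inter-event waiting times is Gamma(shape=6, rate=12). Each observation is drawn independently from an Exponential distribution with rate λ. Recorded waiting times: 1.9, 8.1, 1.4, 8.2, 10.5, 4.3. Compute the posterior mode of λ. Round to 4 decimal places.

The Exponential(rate=λ) likelihood is ∝ λ^n e^(−λΣtᵢ). Here n = 6 and Σtᵢ = 1.9 + 8.1 + 1.4 + 8.2 + 10.5 + 4.3 = 34.4.
Posterior ∝ λ^5e^(−12λ) · λ^6e^(−34.4λ) = λ^11e^(−46.4λ), i.e. Gamma(12, 46.4).
Mode = (a−1)/b = 11/46.4 ≈ 0.2371.

λ̂_MAP = 0.2371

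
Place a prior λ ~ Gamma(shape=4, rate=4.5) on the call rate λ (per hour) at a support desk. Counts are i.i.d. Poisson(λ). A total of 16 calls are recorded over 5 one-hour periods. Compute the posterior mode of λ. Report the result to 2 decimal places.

λ̂_MAP = 2.00

Σxᵢ = 16, n = 5.
Posterior ∝ λ^3e^(−4.5λ) · λ^16e^(−5λ) = λ^19e^(−9.5λ), i.e. Gamma(shape=20, rate=9.5).
The mode of a Gamma(a, b) with a ≥ 1 (shape–rate) is (a−1)/b = 19/9.5 ≈ 2.00.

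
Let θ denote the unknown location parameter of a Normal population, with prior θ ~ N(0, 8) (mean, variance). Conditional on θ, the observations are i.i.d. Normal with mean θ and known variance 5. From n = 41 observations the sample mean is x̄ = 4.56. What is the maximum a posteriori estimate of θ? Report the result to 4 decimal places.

n = 41, x̄ = 4.56.
For a Normal prior and Normal likelihood with known variance, the posterior is Normal; its mode equals its mean, the precision-weighted average.
Prior precision 1/σ₀² = 1/8 = 0.125; data precision n/σ² = 41/5 = 8.2.
θ̂ = (0.125·0 + 8.2·4.56) / (0.125 + 8.2) = 37.392/8.325 = 12464/2775 ≈ 4.4915.

θ̂_MAP = 4.4915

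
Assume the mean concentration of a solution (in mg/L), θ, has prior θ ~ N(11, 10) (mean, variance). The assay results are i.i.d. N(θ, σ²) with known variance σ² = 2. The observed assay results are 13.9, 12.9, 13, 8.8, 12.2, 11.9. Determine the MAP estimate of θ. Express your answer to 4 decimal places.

n = 6; x̄ = (13.9 + 12.9 + 13 + 8.8 + 12.2 + 11.9)/6 = 72.7/6 = 727/60 ≈ 12.1167.
For a Normal prior and Normal likelihood with known variance, the posterior is Normal; its mode equals its mean, the precision-weighted average.
Prior precision 1/σ₀² = 1/10 = 0.1; data precision n/σ² = 6/2 = 3.
θ̂ = (0.1·11 + 3·(727/60)) / (0.1 + 3) = 37.45/3.1 = 749/62 ≈ 12.0806.

θ̂_MAP = 12.0806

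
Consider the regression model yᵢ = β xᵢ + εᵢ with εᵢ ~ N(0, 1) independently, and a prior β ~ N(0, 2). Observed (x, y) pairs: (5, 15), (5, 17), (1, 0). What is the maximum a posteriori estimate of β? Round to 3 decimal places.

β̂_MAP = 3.107

log p(β | y) = −Σ(yᵢ − βxᵢ)²/(2·1) − β²/(2·2) + const.
Setting the derivative to zero: Σxᵢ(yᵢ − βxᵢ)/1 − β/2 = 0, so β = Σxᵢyᵢ / (Σxᵢ² + σ²/τ²).
Σxᵢyᵢ = 5·15 + 5·17 + 1·0 = 160; Σxᵢ² = 51; σ²/τ² = 0.5.
β̂_MAP = 160 / (51 + 0.5) = 160/51.5 ≈ 3.107.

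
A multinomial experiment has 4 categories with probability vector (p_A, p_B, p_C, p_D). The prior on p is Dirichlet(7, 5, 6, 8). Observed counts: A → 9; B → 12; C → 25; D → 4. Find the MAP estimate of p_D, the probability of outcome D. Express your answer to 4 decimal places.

The posterior is Dirichlet(αᵢ + nᵢ) = Dirichlet(16, 17, 31, 12).
For a Dirichlet(a₁,…,a_K) with all aᵢ > 1, the mode has j-th component (aⱼ − 1)/(Σaᵢ − K).
Here Σaᵢ = 76 and K = 4, so p_D = (12 − 1)/(76 − 4) = 11/72 ≈ 0.1528.

MAP estimate of p_D = 0.1528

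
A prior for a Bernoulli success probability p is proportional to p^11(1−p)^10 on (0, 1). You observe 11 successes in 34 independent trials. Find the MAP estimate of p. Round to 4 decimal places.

p̂_MAP = 0.4000

The prior density ∝ p^11(1−p)^10 is the kernel of Beta(12, 11).
Data: 11 successes in 34 trials. The binomial likelihood contributes p^11(1−p)^23, so the posterior is Beta(12+11, 11+23) = Beta(23, 34).
For Beta(a, b) with a, b > 1 the mode is (a−1)/(a+b−2) = 22/55 ≈ 0.4000.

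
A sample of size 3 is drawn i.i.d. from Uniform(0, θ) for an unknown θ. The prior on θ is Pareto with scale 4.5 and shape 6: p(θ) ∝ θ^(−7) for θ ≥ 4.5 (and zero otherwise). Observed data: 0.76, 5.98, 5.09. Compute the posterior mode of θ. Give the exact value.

θ̂_MAP = 5.98

The Uniform(0, θ) likelihood is θ^(−n) for θ ≥ max(xᵢ), zero otherwise. Here max(xᵢ) = 5.98.
Posterior ∝ θ^(−7) · θ^(−3) = θ^(−10) on θ ≥ max(4.5, 5.98) = 5.98.
This density is strictly decreasing in θ, so the posterior mode lies at the lower boundary of the support.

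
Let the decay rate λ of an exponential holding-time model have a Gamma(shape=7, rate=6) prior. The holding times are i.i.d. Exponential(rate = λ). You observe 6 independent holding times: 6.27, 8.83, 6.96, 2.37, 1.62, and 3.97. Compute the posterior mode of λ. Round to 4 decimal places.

λ̂_MAP = 0.3331

The Exponential(rate=λ) likelihood is ∝ λ^n e^(−λΣtᵢ). Here n = 6 and Σtᵢ = 6.27 + 8.83 + 6.96 + 2.37 + 1.62 + 3.97 = 30.02.
Posterior ∝ λ^6e^(−6λ) · λ^6e^(−30.02λ) = λ^12e^(−36.02λ), i.e. Gamma(13, 36.02).
Mode = (a−1)/b = 12/36.02 ≈ 0.3331.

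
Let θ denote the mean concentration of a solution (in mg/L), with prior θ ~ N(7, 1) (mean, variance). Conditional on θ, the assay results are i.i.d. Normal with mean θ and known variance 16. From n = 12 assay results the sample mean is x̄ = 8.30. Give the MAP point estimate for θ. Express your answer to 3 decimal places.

θ̂_MAP = 7.557

n = 12, x̄ = 8.30.
For a Normal prior and Normal likelihood with known variance, the posterior is Normal; its mode equals its mean, the precision-weighted average.
Prior precision 1/σ₀² = 1/1 = 1; data precision n/σ² = 12/16 = 0.75.
θ̂ = (1·7 + 0.75·8.3) / (1 + 0.75) = 13.225/1.75 = 529/70 ≈ 7.557.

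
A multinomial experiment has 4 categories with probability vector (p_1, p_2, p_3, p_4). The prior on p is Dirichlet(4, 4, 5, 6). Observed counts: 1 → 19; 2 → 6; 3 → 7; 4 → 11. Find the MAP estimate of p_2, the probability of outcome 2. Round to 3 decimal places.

MAP estimate: 0.155

The posterior is Dirichlet(αᵢ + nᵢ) = Dirichlet(23, 10, 12, 17).
For a Dirichlet(a₁,…,a_K) with all aᵢ > 1, the mode has j-th component (aⱼ − 1)/(Σaᵢ − K).
Here Σaᵢ = 62 and K = 4, so p_2 = (10 − 1)/(62 − 4) = 9/58 ≈ 0.155.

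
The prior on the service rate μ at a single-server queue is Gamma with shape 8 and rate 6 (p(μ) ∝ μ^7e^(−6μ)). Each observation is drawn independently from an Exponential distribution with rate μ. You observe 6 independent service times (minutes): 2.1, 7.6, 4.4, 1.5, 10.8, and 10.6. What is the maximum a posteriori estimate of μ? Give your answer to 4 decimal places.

The Exponential(rate=μ) likelihood is ∝ μ^n e^(−μΣtᵢ). Here n = 6 and Σtᵢ = 2.1 + 7.6 + 4.4 + 1.5 + 10.8 + 10.6 = 37.
Posterior ∝ μ^7e^(−6μ) · μ^6e^(−37μ) = μ^13e^(−43μ), i.e. Gamma(14, 43).
Mode = (a−1)/b = 13/43 ≈ 0.3023.

μ̂_MAP = 0.3023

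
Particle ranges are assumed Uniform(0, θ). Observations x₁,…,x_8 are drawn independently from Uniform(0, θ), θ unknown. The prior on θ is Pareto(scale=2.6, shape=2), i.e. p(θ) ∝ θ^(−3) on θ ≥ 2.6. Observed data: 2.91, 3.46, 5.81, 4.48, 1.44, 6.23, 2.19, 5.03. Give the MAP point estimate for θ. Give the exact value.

The Uniform(0, θ) likelihood is θ^(−n) for θ ≥ max(xᵢ), zero otherwise. Here max(xᵢ) = 6.23.
Posterior ∝ θ^(−3) · θ^(−8) = θ^(−11) on θ ≥ max(2.6, 6.23) = 6.23.
This density is strictly decreasing in θ, so the posterior mode lies at the lower boundary of the support.

θ̂_MAP = 6.23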